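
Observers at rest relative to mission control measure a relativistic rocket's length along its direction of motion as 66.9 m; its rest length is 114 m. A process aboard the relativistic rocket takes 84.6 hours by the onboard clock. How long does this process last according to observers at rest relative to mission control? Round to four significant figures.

144.2 hours

Length contraction gives γ = L₀/L = 114/66.9 = 1.70404.
Δt = γΔτ = 1.70404 × 84.6 = 144.2 hours.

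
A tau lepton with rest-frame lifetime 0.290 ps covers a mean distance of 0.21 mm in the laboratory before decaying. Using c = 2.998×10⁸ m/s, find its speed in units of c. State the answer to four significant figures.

Lab distance = (lab lifetime)·v = γτ·βc, so βγ = d/(cτ) = 2.100×10^-4/(2.998×10⁸ × 2.900×10^-13) = 2.4154.
With βγ = 2.4154: γ² = 1 + (βγ)² = 6.83416, and β = (βγ)/γ = 2.4154/2.61422 = 0.9239.

0.9239c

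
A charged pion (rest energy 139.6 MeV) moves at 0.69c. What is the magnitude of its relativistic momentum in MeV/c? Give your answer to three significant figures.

133 MeV/c

With β = 0.69, γ = 1/√(1 − 0.69²) = 1/√0.5239 = 1.3816.
Momentum: p = γβ·mc = 1.3816 × 0.69 × 139.6 MeV/c = 133 MeV/c.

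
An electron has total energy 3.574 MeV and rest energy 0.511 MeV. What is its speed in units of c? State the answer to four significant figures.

Total energy E = γmc² gives γ = 3.574/0.511 = 6.9941.
Hence β = √(1 − 1/γ²) = √(1 − 0.0204426) = √0.9795574 = 0.9897.

0.9897c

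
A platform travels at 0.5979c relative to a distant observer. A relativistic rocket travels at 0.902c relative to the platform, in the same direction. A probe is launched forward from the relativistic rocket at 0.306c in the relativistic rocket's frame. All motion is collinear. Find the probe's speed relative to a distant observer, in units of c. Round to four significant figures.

0.9863c

Compose velocities in two stages. Stage 1 (into S'): u₁ = (0.306+0.902)/(1+0.306×0.902) = 0.9467.
Stage 2 (into S): u = (0.9467+0.5979)/(1+0.9467×0.5979) = 0.98631, so the speed is 0.9863c.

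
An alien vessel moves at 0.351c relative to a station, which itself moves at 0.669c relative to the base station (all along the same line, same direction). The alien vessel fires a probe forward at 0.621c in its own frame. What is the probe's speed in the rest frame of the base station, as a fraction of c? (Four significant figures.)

0.9564c

First combine the probe and alien vessel (S''→S'): u₁ = (0.621 + 0.351)/(1 + 0.621×0.351) = 0.972/1.217971 = 0.79805.
Then combine with the station (S'→S): u = (0.79805 + 0.669)/(1 + 0.79805×0.669) = 1.46705/1.53389545 = 0.95642.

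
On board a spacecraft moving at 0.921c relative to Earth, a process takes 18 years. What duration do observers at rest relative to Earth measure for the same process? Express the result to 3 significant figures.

β² = 0.848241, so γ = 1/√0.151759 = 2.567.
Time dilation: Δt = γ·Δτ = 2.567 × 18 = 46.2 years.

46.2 years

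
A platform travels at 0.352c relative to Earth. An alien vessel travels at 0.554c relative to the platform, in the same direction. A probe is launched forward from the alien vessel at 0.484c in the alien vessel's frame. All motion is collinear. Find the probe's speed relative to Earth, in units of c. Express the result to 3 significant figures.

0.909c

Apply u = (u'+v)/(1+u'v) twice. Probe in the platform frame: (0.484+0.554)/(1+0.484·0.554) = 1.038/1.268136 = 0.81852c.
That velocity, transformed to the rest frame of Earth: (0.81852+0.352)/(1+0.81852·0.352) = 1.17052/1.28811904 = 0.9087c.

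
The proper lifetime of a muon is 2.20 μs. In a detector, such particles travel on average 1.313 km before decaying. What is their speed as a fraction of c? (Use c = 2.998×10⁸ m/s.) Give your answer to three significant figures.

Let x = d/(cτ) = 1313 m / (2.998×10⁸ m/s × 2.200×10^-6 s) = 1.9907. Since d = βγcτ, x = βγ = β/√(1−β²).
Solving: β² = x²/(1+x²) = 3.96289/4.96289 = 0.798505, so β = 0.894.

0.894c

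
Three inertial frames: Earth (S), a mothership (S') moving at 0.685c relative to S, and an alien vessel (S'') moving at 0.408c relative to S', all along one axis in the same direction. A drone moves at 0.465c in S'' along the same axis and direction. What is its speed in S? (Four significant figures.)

Compose velocities in two stages. Stage 1 (into S'): u₁ = (0.465+0.408)/(1+0.465×0.408) = 0.73379.
Stage 2 (into S): u = (0.73379+0.685)/(1+0.73379×0.685) = 0.94419, so the speed is 0.9442c.

0.9442c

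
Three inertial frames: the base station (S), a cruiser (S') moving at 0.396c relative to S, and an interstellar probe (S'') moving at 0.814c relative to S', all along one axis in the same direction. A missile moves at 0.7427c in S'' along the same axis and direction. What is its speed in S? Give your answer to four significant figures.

Apply u = (u'+v)/(1+u'v) twice. Missile in the cruiser frame: (0.7427+0.814)/(1+0.7427·0.814) = 1.5567/1.6045578 = 0.97017c.
That velocity, transformed to the rest frame of the base station: (0.97017+0.396)/(1+0.97017·0.396) = 1.36617/1.38418732 = 0.98698c.

0.9870c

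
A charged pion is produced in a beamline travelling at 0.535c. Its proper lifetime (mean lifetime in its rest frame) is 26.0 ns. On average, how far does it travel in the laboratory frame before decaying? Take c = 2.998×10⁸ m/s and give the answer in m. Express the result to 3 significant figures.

4.94 m

β² = 0.286225, so γ = 1/√0.713775 = 1.1836.
Lab-frame lifetime: Δt = γτ = 1.1836 × 26.0 ns = 30.774 ns.
Distance: d = vΔt = 0.535 × 2.998×10⁸ m/s × 3.0774×10^-8 s = 4.94 m.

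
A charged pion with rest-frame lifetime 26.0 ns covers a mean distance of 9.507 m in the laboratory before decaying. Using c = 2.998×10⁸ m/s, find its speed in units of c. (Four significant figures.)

Let x = d/(cτ) = 9.507 m / (2.998×10⁸ m/s × 2.600×10^-8 s) = 1.2197. Since d = βγcτ, x = βγ = β/√(1−β²).
Solving: β² = x²/(1+x²) = 1.48767/2.48767 = 0.598017, so β = 0.7733.

0.7733c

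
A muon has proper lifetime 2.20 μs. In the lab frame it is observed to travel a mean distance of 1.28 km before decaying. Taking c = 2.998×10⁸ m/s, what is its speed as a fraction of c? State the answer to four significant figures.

0.8889c

d = βγcτ ⇒ βγ = d/(cτ) = 1280 m / (659.56 m) = 1.9407.
β = (βγ)/√(1+(βγ)²) = 1.9407/√4.76632 = 0.8889.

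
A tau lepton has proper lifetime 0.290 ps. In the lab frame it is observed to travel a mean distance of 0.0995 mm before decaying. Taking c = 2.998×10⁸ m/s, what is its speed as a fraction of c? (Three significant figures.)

Lab distance = (lab lifetime)·v = γτ·βc, so βγ = d/(cτ) = 9.950×10^-5/(2.998×10⁸ × 2.900×10^-13) = 1.1444.
With βγ = 1.1444: γ² = 1 + (βγ)² = 2.30965, and β = (βγ)/γ = 1.1444/1.51975 = 0.753.

0.753c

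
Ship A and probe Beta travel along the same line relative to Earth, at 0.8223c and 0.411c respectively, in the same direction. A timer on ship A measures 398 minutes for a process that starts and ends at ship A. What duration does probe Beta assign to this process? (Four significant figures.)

The velocity of ship A relative to probe Beta is (0.8223 − 0.411)c / (1 − 0.8223×0.411) = 0.62127c; relative speed 0.62127c.
At |u| = 0.62127c, γ = (1 − 0.385976)^(−1/2) = 1.2762.
The clock on ship A records proper time, so probe Beta measures Δt = γΔτ = 1.2762 × 398 = 507.9 minutes.

507.9 minutes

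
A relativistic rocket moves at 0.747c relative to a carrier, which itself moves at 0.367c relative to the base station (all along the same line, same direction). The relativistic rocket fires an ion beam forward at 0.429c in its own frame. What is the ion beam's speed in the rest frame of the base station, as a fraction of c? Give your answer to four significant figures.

First combine the ion beam and relativistic rocket (S''→S'): u₁ = (0.429 + 0.747)/(1 + 0.429×0.747) = 1.176/1.320463 = 0.8906.
Then combine with the carrier (S'→S): u = (0.8906 + 0.367)/(1 + 0.8906×0.367) = 1.2576/1.3268502 = 0.94781.

0.9478c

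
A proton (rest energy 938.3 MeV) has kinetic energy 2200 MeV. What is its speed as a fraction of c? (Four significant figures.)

γ = 1 + K/(mc²) = 1 + 2200/938.3 = 3.3447.
β = √(1 − 1/γ²) = √(1 − 0.0893893) = √0.9106107 = 0.9543.

0.9543c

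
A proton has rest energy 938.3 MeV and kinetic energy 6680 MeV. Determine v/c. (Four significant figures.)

γ = 1 + K/(mc²) = 1 + 6680/938.3 = 8.1193.
β = √(1 − 1/γ²) = √(1 − 0.0151692) = √0.9848308 = 0.9924.

0.9924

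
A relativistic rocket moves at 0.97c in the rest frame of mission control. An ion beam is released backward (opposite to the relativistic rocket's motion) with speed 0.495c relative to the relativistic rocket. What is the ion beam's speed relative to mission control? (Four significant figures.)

0.9137c

Relativistic velocity addition: u = (u' + v)/(1 + u'v/c²), with u' = −0.495c and v = 0.97c.
Numerator: −0.495 + 0.97 = 0.475. Denominator: 1 + (−0.495)(0.97) = 0.51985.
u = 0.475/0.51985 = 0.91373, so the speed is 0.9137c.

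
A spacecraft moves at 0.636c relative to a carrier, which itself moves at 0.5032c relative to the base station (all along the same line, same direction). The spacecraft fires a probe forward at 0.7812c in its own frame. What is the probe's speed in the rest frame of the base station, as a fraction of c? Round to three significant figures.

0.982c

Apply u = (u'+v)/(1+u'v) twice. Probe in the carrier frame: (0.7812+0.636)/(1+0.7812·0.636) = 1.4172/1.4968432 = 0.94679c.
That velocity, transformed to the rest frame of the base station: (0.94679+0.5032)/(1+0.94679·0.5032) = 1.44999/1.476424728 = 0.9821c.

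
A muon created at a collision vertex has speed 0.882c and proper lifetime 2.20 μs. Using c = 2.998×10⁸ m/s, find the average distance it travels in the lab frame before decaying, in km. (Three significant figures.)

γ = 1/√(1 − β²) = 1/√(1 − 0.777924) = 1/√0.222076 = 1/0.471249 = 2.122.
Lab-frame lifetime: Δt = γτ = 2.122 × 2.20 μs = 4.6684 μs.
Distance: d = vΔt = 0.882 × 2.998×10⁸ m/s × 4.6684×10^-6 s = 1230 m = 1.23 km.

1.23 km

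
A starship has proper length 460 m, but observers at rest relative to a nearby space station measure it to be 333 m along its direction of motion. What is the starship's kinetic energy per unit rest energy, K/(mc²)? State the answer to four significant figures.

γ = L₀/L = 460/333 = 1.38138.
Since K = (γ−1)mc², K/(mc²) = 1.38138 − 1 = 0.3814.

0.3814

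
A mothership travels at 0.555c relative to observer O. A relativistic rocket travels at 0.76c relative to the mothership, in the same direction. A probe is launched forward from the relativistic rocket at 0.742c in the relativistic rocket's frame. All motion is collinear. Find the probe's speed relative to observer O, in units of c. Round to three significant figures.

0.989c

Apply u = (u'+v)/(1+u'v) twice. Probe in the mothership frame: (0.742+0.76)/(1+0.742·0.76) = 1.502/1.56392 = 0.96041c.
That velocity, transformed to the rest frame of observer O: (0.96041+0.555)/(1+0.96041·0.555) = 1.51541/1.53302755 = 0.98851c.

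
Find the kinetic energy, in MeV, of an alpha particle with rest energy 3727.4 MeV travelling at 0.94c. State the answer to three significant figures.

7200 MeV

γ = 1/√(1 − β²) = 1/√(1 − 0.8836) = 1/√0.1164 = 1/0.341174 = 2.9311.
Kinetic energy: K = (γ − 1)mc² = (2.9311 − 1) × 3727.4 MeV = 1.9311 × 3727.4 = 7200 MeV.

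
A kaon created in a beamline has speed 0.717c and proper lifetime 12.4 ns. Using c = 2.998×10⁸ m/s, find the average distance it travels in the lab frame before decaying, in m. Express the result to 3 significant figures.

Lorentz factor: γ = (1 − 0.514089)^(−1/2) = 1.4346.
Lab-frame lifetime: Δt = γτ = 1.4346 × 12.4 ns = 17.789 ns.
Distance: d = vΔt = 0.717 × 2.998×10⁸ m/s × 1.7789×10^-8 s = 3.82 m.

3.82 m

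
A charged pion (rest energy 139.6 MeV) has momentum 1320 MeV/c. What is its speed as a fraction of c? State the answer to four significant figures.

pc/(mc²) = 1320/139.6 = 9.4556 = βγ = β/√(1−β²).
So β² = x²/(1 + x²) with x = 9.4556: x² = 89.4084, β² = 89.4084/90.4084 = 0.988939, β = 0.9945.

0.9945c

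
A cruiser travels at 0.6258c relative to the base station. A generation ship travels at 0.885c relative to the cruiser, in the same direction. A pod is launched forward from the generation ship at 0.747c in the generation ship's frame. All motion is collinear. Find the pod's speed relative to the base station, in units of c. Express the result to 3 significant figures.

0.996c

Compose velocities in two stages. Stage 1 (into S'): u₁ = (0.747+0.885)/(1+0.747×0.885) = 0.98248.
Stage 2 (into S): u = (0.98248+0.6258)/(1+0.98248×0.6258) = 0.99594, so the speed is 0.996c.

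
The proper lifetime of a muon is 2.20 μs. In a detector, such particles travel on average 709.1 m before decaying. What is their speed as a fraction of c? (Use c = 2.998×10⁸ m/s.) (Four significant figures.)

0.7322c

Let x = d/(cτ) = 709.1 m / (2.998×10⁸ m/s × 2.200×10^-6 s) = 1.0751. Since d = βγcτ, x = βγ = β/√(1−β²).
Solving: β² = x²/(1+x²) = 1.15584/2.15584 = 0.536144, so β = 0.7322.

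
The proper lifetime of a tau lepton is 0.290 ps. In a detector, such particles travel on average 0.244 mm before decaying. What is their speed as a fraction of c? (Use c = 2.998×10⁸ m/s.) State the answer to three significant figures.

Let x = d/(cτ) = 2.440×10^-4 m / (2.998×10⁸ m/s × 2.900×10^-13 s) = 2.8065. Since d = βγcτ, x = βγ = β/√(1−β²).
Solving: β² = x²/(1+x²) = 7.87644/8.87644 = 0.887342, so β = 0.942.

0.942c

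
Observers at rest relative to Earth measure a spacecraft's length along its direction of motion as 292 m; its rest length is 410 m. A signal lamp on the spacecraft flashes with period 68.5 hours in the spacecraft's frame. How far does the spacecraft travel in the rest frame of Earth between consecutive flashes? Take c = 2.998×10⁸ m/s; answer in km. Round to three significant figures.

7.29×10^10 km

γ = L₀/L = 410/292 = 1.40411.
β = √(1 − 1/γ²) = 0.70198. Lab-frame period = γτ = 1.40411×68.5 hours = 96.182 hours. Distance = βc × γτ = 0.70198 × 2.998×10⁸ m/s × 346255.2 s = 7.2871×10^13 m = 7.29×10^10 km.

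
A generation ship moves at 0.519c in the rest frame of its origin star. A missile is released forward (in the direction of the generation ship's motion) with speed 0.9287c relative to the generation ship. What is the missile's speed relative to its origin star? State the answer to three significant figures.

0.977c

Relativistic velocity addition: u = (u' + v)/(1 + u'v/c²), with u' = 0.9287c and v = 0.519c.
Numerator: 0.9287 + 0.519 = 1.4477. Denominator: 1 + (0.9287)(0.519) = 1.4819953.
u = 1.4477/1.4819953 = 0.97686, so the speed is 0.977c.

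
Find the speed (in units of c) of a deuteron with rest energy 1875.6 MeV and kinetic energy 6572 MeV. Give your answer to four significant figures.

0.9750c

K = (γ−1)mc², so γ = 1 + 6572/1875.6 = 4.5039.
Then v/c = √(1 − γ⁻²) = √(1 − 0.0492972) = √0.9507028 = 0.9750.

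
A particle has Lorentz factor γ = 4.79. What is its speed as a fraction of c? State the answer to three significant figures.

β = √(1 − 1/γ²) = √(1 − 1/22.9441) = √0.956416 = 0.978.

0.978c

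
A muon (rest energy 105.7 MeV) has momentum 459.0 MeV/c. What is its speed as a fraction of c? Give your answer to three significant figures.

βγ = pc/(mc²) = 459.0/105.7 = 4.3425.
Since γ² = 1 + (βγ)² = 19.8573, γ = √19.8573 = 4.45615, and β = (βγ)/γ = 4.3425/4.45615 = 0.974.

0.974c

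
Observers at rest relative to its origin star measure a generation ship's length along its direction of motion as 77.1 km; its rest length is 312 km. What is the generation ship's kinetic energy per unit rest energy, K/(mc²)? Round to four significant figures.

3.047

Length contraction gives γ = L₀/L = 312/77.1 = 4.04669.
K/(mc²) = γ − 1 = 4.04669 − 1 = 3.047.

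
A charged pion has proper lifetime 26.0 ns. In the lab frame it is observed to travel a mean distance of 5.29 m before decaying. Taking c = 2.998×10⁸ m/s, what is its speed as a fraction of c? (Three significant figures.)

0.562c

d = βγcτ ⇒ βγ = d/(cτ) = 5.290 m / (7.7948 m) = 0.67866.
β = (βγ)/√(1+(βγ)²) = 0.67866/√1.460579 = 0.562.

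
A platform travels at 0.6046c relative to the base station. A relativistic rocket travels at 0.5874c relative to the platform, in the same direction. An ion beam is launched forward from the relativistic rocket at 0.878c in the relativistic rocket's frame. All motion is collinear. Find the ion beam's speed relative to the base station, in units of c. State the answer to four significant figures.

Apply u = (u'+v)/(1+u'v) twice. Ion beam in the platform frame: (0.878+0.5874)/(1+0.878·0.5874) = 1.4654/1.5157372 = 0.96679c.
That velocity, transformed to the rest frame of the base station: (0.96679+0.6046)/(1+0.96679·0.6046) = 1.57139/1.584521234 = 0.99171c.

0.9917c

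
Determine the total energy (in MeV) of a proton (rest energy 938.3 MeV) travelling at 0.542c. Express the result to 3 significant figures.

γ = 1/√(1 − β²) = 1/√(1 − 0.293764) = 1/√0.706236 = 1/0.840378 = 1.1899.
Total energy: E = γmc² = 1.1899 × 938.3 MeV = 1120 MeV.

1120 MeV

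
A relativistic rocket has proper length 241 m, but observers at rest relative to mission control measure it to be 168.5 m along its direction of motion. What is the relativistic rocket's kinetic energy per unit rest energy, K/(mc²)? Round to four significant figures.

0.4303

γ = L₀/L = 241/168.5 = 1.43027.
K/(mc²) = γ − 1 = 1.43027 − 1 = 0.4303.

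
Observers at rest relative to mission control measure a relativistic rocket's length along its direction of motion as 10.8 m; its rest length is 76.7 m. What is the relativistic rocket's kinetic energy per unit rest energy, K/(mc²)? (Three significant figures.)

6.10

From L = L₀/γ: γ = 76.7/10.8 = 7.10185.
Since K = (γ−1)mc², K/(mc²) = 7.10185 − 1 = 6.10.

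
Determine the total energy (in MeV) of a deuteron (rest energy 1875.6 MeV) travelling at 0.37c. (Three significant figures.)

γ = 1/√(1 − β²) = 1/√(1 − 0.1369) = 1/√0.8631 = 1/0.929032 = 1.0764.
Total energy: E = γmc² = 1.0764 × 1875.6 MeV = 2020 MeV.

2020 MeV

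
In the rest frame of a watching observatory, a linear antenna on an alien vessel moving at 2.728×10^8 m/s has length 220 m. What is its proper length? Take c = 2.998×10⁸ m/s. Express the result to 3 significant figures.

β = v/c = (2.728×10^8 m/s)/(2.998×10⁸ m/s) = 0.90994.
γ = 1/√(1 − β²) = 1/√(1 − 0.8279908036) = 1/√0.1720091964 = 1/0.41474 = 2.4111.
Proper length: L₀ = γ·L = 2.4111 × 220 = 530 m.

530 m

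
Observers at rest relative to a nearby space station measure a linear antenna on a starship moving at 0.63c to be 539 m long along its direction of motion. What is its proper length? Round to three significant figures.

694 m

γ = 1/√(1 − β²) = 1/√(1 − 0.3969) = 1/√0.6031 = 1/0.776595 = 1.2877.
Proper length: L₀ = γ·L = 1.2877 × 539 = 694 m.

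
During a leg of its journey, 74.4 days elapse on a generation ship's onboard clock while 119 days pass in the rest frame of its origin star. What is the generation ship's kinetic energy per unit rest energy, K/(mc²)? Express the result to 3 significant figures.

0.599

The time-dilation ratio gives γ = 119/74.4 = 1.59946.
Since K = (γ−1)mc², K/(mc²) = 1.59946 − 1 = 0.599.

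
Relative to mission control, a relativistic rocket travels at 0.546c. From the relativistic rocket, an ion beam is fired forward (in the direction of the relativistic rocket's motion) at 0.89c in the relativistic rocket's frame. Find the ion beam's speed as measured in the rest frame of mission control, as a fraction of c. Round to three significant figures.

Relativistic velocity addition: u = (u' + v)/(1 + u'v/c²), with u' = 0.89c and v = 0.546c.
Numerator: 0.89 + 0.546 = 1.436. Denominator: 1 + (0.89)(0.546) = 1.48594.
u = 1.436/1.48594 = 0.96639, so the speed is 0.966c.

0.966c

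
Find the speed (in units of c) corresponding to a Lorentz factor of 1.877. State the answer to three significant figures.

0.846c

β = √(1 − 1/γ²) = √(1 − 1/3.523129) = √0.716161 = 0.846.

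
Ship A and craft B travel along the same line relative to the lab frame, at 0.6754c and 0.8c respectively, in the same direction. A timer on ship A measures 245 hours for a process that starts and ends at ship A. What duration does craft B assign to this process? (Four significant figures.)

Transform ship A's velocity into craft B's frame: (0.6754 − 0.8)/(1 − 0.6754·0.8) = −0.1246/0.45968, so the relative speed is 0.27106c.
γ for this relative speed: γ = 1/√(1 − 0.0734735) = 1.0389.
Ship A's interval is proper; time dilation gives Δt_B = γΔτ = 1.0389 × 245 hours = 254.5 hours.

254.5 hours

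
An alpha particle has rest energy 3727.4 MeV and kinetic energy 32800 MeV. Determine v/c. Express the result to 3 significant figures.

0.995

K = (γ−1)mc², so γ = 1 + 32800/3727.4 = 9.7997.
Then v/c = √(1 − γ⁻²) = √(1 − 0.010413) = √0.989587 = 0.995.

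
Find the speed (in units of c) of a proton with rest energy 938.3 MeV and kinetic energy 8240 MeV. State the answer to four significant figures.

0.9948c

K = (γ−1)mc², so γ = 1 + 8240/938.3 = 9.7818.
Then v/c = √(1 − γ⁻²) = √(1 − 0.0104511) = √0.9895489 = 0.9948.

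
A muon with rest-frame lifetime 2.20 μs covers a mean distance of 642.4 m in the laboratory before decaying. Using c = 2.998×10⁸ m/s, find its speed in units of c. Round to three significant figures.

0.698c

d = βγcτ ⇒ βγ = d/(cτ) = 642.4 m / (659.56 m) = 0.97398.
β = (βγ)/√(1+(βγ)²) = 0.97398/√1.948637 = 0.698.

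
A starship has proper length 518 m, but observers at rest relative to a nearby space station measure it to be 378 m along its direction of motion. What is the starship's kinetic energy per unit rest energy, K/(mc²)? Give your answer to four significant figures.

0.3704

From L = L₀/γ: γ = 518/378 = 1.37037.
K/(mc²) = γ − 1 = 1.37037 − 1 = 0.3704.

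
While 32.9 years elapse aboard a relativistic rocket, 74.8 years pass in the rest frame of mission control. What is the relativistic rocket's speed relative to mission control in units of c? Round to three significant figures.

γ = Δt/Δτ = 74.8/32.9 = 2.2736.
β = √(1 − 1/γ²) = √(1 − 0.193451) = √0.806549 = 0.898.

0.898c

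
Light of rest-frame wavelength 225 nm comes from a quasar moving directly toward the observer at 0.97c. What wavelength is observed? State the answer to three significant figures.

27.8 nm

Relativistic Doppler for wavelength: λ_obs = λ_src · √((1−β)/(1+β)).
With β = 0.97: factor = √(0.03/1.97) = 0.1234.
λ_obs = 225 × 0.1234 = 27.8 nm.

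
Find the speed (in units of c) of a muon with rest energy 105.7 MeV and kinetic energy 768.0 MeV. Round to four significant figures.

0.9927c

γ = 1 + K/(mc²) = 1 + 768.0/105.7 = 8.2658.
β = √(1 − 1/γ²) = √(1 − 0.0146363) = √0.9853637 = 0.9927.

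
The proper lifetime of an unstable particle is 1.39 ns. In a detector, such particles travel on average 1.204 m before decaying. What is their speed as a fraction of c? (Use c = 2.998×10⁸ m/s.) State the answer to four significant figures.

Lab distance = (lab lifetime)·v = γτ·βc, so βγ = d/(cτ) = 1.204/(2.998×10⁸ × 1.390×10^-9) = 2.8892.
With βγ = 2.8892: γ² = 1 + (βγ)² = 9.34748, and β = (βγ)/γ = 2.8892/3.05736 = 0.9450.

0.9450c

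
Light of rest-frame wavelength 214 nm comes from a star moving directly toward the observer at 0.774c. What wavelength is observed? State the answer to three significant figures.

Relativistic Doppler for wavelength: λ_obs = λ_src · √((1−β)/(1+β)).
With β = 0.774: factor = √(0.226/1.774) = 0.35693.
λ_obs = 214 × 0.35693 = 76.4 nm.

76.4 nm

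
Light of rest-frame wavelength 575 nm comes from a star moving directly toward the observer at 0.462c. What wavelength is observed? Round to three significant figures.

349 nm

Relativistic Doppler for wavelength: λ_obs = λ_src · √((1−β)/(1+β)).
With β = 0.462: factor = √(0.538/1.462) = 0.60662.
λ_obs = 575 × 0.60662 = 349 nm.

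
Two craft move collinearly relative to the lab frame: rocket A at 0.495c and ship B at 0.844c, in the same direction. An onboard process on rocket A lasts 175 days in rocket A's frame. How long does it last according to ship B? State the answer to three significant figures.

219 days

Transform rocket A's velocity into ship B's frame: (0.495 − 0.844)/(1 − 0.495·0.844) = −0.349/0.58222, so the relative speed is 0.59943c.
γ for this relative speed: γ = 1/√(1 − 0.359316) = 1.2493.
The clock on rocket A records proper time, so ship B measures Δt = γΔτ = 1.2493 × 175 = 219 days.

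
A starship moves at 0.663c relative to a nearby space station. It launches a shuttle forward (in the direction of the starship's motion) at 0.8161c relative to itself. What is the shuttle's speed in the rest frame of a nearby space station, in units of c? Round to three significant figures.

Relativistic velocity addition: u = (u' + v)/(1 + u'v/c²), with u' = 0.8161c and v = 0.663c.
Numerator: 0.8161 + 0.663 = 1.4791. Denominator: 1 + (0.8161)(0.663) = 1.5410743.
u = 1.4791/1.5410743 = 0.95979, so the speed is 0.960c.

0.960c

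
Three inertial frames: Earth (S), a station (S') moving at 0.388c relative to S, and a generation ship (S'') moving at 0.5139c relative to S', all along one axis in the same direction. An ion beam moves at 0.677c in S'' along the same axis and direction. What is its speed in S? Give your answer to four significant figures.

0.9469c

Apply u = (u'+v)/(1+u'v) twice. Ion beam in the station frame: (0.677+0.5139)/(1+0.677·0.5139) = 1.1909/1.3479103 = 0.88352c.
That velocity, transformed to the rest frame of Earth: (0.88352+0.388)/(1+0.88352·0.388) = 1.27152/1.34280576 = 0.94691c.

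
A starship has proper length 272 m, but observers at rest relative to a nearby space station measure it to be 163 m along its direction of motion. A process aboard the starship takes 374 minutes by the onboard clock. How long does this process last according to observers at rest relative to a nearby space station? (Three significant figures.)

624 minutes

γ = L₀/L = 272/163 = 1.66871.
The same γ dilates the second interval: 1.66871 × 374 minutes = 624 minutes.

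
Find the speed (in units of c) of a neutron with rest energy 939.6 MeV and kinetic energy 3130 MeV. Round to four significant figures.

0.9730c

γ = 1 + K/(mc²) = 1 + 3130/939.6 = 4.3312.
β = √(1 − 1/γ²) = √(1 − 0.0533069) = √0.9466931 = 0.9730.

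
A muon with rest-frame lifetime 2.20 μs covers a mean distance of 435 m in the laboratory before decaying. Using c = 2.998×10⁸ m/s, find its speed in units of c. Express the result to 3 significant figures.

0.551c

Lab distance = (lab lifetime)·v = γτ·βc, so βγ = d/(cτ) = 435.0/(2.998×10⁸ × 2.200×10^-6) = 0.65953.
With βγ = 0.65953: γ² = 1 + (βγ)² = 1.43498, and β = (βγ)/γ = 0.65953/1.19791 = 0.551.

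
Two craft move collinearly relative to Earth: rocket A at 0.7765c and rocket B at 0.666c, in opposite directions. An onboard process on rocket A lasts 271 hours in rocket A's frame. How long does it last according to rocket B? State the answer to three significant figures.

875 hours

Transform rocket A's velocity into rocket B's frame: (0.7765 + 0.666)/(1 + 0.7765·0.666) = 1.4425/1.517149, so the relative speed is 0.9508c.
At |u| = 0.9508c, γ = (1 − 0.904021)^(−1/2) = 3.2278.
The clock on rocket A records proper time, so rocket B measures Δt = γΔτ = 3.2278 × 271 = 875 hours.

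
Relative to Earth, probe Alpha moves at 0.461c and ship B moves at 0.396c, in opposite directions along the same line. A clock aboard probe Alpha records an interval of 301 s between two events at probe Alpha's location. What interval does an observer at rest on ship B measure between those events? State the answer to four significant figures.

The velocity of probe Alpha relative to ship B is (0.461 + 0.396)c / (1 + 0.461×0.396) = 0.7247c; relative speed 0.7247c.
At |u| = 0.7247c, γ = (1 − 0.52519)^(−1/2) = 1.4512.
The clock on probe Alpha records proper time, so ship B measures Δt = γΔτ = 1.4512 × 301 = 436.8 s.

436.8 s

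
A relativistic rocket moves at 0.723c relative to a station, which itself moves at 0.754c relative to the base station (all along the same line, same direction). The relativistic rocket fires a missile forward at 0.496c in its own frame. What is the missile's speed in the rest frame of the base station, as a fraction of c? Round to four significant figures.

Compose velocities in two stages. Stage 1 (into S'): u₁ = (0.496+0.723)/(1+0.496×0.723) = 0.89724.
Stage 2 (into S): u = (0.89724+0.754)/(1+0.89724×0.754) = 0.98492, so the speed is 0.9849c.

0.9849c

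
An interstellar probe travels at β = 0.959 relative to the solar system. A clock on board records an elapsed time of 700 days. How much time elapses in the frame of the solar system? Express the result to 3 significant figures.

2470 days

γ = 1/√(1 − β²) = 1/√(1 − 0.919681) = 1/√0.080319 = 1/0.283406 = 3.5285.
The onboard clock measures proper time, so the interval in the rest frame of the solar system is dilated: Δt = γ·Δτ = 3.5285 × 700 days = 2470 days.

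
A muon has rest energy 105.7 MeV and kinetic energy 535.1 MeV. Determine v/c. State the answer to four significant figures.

γ = 1 + K/(mc²) = 1 + 535.1/105.7 = 6.0624.
β = √(1 − 1/γ²) = √(1 − 0.0272089) = √0.9727911 = 0.9863.

0.9863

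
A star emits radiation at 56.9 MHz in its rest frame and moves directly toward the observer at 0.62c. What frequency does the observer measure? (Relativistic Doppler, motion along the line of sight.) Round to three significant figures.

117 MHz

Relativistic Doppler (source moving toward): f_obs = f_src · √((1+β)/(1−β)).
With β = 0.62: factor = √(1.62/0.38) = 2.0647.
f_obs = 56.9 × 2.0647 = 117 MHz.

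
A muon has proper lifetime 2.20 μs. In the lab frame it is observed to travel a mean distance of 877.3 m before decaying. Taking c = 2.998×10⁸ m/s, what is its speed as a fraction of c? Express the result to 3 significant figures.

0.799c

d = βγcτ ⇒ βγ = d/(cτ) = 877.3 m / (659.56 m) = 1.3301.
β = (βγ)/√(1+(βγ)²) = 1.3301/√2.76917 = 0.799.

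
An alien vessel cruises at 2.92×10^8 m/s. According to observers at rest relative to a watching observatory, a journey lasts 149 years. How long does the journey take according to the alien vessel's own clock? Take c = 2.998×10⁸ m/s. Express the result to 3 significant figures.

β = v/c = (2.92×10^8 m/s)/(2.998×10⁸ m/s) = 0.973983.
γ = 1/√(1 − β²) = 1/√(1 − 0.9486429) = 1/√0.05135712 = 1/0.226621 = 4.4127.
The alien vessel's clock runs slow as seen from a watching observatory, so Δτ = Δt/γ = 149/4.4127 = 33.8 years.

33.8 years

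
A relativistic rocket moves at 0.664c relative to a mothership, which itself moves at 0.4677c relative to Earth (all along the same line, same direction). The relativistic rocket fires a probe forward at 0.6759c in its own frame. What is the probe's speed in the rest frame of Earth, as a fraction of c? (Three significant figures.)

0.972c

Apply u = (u'+v)/(1+u'v) twice. Probe in the mothership frame: (0.6759+0.664)/(1+0.6759·0.664) = 1.3399/1.4487976 = 0.92484c.
That velocity, transformed to the rest frame of Earth: (0.92484+0.4677)/(1+0.92484·0.4677) = 1.39254/1.432547668 = 0.97207c.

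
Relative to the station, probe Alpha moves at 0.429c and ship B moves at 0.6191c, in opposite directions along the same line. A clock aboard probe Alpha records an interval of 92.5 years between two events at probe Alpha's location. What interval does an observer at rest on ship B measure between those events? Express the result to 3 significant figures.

Transform probe Alpha's velocity into ship B's frame: (0.429 + 0.6191)/(1 + 0.429·0.6191) = 1.0481/1.2655939, so the relative speed is 0.82815c.
γ for this relative speed: γ = 1/√(1 − 0.685832) = 1.7841.
Probe Alpha's interval is proper; time dilation gives Δt_B = γΔτ = 1.7841 × 92.5 years = 165 years.

165 years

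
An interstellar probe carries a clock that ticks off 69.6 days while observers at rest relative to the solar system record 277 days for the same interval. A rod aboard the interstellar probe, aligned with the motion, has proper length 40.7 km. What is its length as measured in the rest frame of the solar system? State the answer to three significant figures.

γ = Δt/Δτ = 277/69.6 = 3.97989.
L = L₀/γ = 40.7/3.97989 = 10.2 km.

10.2 km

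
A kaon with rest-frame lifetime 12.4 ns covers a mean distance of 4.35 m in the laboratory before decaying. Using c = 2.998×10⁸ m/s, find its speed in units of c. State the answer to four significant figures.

0.7602c

Let x = d/(cτ) = 4.350 m / (2.998×10⁸ m/s × 1.240×10^-8 s) = 1.1701. Since d = βγcτ, x = βγ = β/√(1−β²).
Solving: β² = x²/(1+x²) = 1.36913/2.36913 = 0.577904, so β = 0.7602.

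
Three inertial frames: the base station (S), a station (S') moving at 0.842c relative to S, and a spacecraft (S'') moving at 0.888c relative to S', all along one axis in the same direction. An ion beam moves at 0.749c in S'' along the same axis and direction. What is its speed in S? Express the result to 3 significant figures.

Apply u = (u'+v)/(1+u'v) twice. Ion beam in the station frame: (0.749+0.888)/(1+0.749·0.888) = 1.637/1.665112 = 0.98312c.
That velocity, transformed to the rest frame of the base station: (0.98312+0.842)/(1+0.98312·0.842) = 1.82512/1.82778704 = 0.99854c.

0.999c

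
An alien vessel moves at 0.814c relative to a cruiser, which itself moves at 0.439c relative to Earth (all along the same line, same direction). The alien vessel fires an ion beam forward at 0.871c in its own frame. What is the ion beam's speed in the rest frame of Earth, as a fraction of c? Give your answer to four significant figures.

0.9945c

Compose velocities in two stages. Stage 1 (into S'): u₁ = (0.871+0.814)/(1+0.871×0.814) = 0.98596.
Stage 2 (into S): u = (0.98596+0.439)/(1+0.98596×0.439) = 0.9945, so the speed is 0.9945c.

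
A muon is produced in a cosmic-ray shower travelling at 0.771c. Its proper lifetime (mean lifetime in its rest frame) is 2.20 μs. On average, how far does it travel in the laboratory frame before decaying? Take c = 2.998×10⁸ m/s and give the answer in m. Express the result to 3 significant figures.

With β = 0.771, γ = 1/√(1 − 0.771²) = 1/√0.405559 = 1.5703.
Lab-frame lifetime: Δt = γτ = 1.5703 × 2.20 μs = 3.4547 μs.
Distance: d = vΔt = 0.771 × 2.998×10⁸ m/s × 3.4547×10^-6 s = 799 m.

799 m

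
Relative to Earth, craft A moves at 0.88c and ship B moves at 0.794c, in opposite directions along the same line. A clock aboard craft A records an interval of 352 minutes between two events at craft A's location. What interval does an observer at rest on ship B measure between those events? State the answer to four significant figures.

The velocity of craft A relative to ship B is (0.88 + 0.794)c / (1 + 0.88×0.794) = 0.98545c; relative speed 0.98545c.
At |u| = 0.98545c, γ = (1 − 0.971112)^(−1/2) = 5.8836.
The clock on craft A records proper time, so ship B measures Δt = γΔτ = 5.8836 × 352 = 2071 minutes.

2071 minutes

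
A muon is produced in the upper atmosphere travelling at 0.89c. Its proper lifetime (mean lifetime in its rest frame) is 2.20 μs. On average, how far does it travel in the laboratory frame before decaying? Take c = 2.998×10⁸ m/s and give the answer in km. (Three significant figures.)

γ = 1/√(1 − β²) = 1/√(1 − 0.7921) = 1/√0.2079 = 1/0.455961 = 2.1932.
Lab-frame lifetime: Δt = γτ = 2.1932 × 2.20 μs = 4.825 μs.
Distance: d = vΔt = 0.89 × 2.998×10⁸ m/s × 4.8250×10^-6 s = 1290 m = 1.29 km.

1.29 km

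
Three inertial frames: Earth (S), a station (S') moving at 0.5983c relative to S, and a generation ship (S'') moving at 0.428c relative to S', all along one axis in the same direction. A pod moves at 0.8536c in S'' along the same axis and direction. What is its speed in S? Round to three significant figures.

0.984c

First combine the pod and generation ship (S''→S'): u₁ = (0.8536 + 0.428)/(1 + 0.8536×0.428) = 1.2816/1.3653408 = 0.93867.
Then combine with the station (S'→S): u = (0.93867 + 0.5983)/(1 + 0.93867×0.5983) = 1.53697/1.561606261 = 0.98422.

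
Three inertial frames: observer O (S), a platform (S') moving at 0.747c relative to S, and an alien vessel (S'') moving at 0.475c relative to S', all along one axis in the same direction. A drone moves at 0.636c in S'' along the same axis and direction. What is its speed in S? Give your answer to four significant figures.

0.9773c

First combine the drone and alien vessel (S''→S'): u₁ = (0.636 + 0.475)/(1 + 0.636×0.475) = 1.111/1.3021 = 0.85324.
Then combine with the platform (S'→S): u = (0.85324 + 0.747)/(1 + 0.85324×0.747) = 1.60024/1.63737028 = 0.97732.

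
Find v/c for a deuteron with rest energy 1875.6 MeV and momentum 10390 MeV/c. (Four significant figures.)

βγ = pc/(mc²) = 10390/1875.6 = 5.5396.
Since γ² = 1 + (βγ)² = 31.6872, γ = √31.6872 = 5.62914, and β = (βγ)/γ = 5.5396/5.62914 = 0.9841.

0.9841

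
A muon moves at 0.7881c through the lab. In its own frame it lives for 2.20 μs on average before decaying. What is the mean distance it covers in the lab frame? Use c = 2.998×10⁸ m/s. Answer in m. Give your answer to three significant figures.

844 m

Lorentz factor: γ = (1 − 0.62110161)^(−1/2) = 1.6246.
Lab-frame lifetime: Δt = γτ = 1.6246 × 2.20 μs = 3.5741 μs.
Distance: d = vΔt = 0.7881 × 2.998×10⁸ m/s × 3.5741×10^-6 s = 844 m.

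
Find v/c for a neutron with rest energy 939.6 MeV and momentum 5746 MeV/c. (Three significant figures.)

pc/(mc²) = 5746/939.6 = 6.1154 = βγ = β/√(1−β²).
So β² = x²/(1 + x²) with x = 6.1154: x² = 37.3981, β² = 37.3981/38.3981 = 0.973957, β = 0.987.

0.987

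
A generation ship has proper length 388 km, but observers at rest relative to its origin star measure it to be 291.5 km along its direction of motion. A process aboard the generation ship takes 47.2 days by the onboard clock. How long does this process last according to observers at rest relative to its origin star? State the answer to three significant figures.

62.8 days

Length contraction gives γ = L₀/L = 388/291.5 = 1.33105.
The same γ dilates the second interval: 1.33105 × 47.2 days = 62.8 days.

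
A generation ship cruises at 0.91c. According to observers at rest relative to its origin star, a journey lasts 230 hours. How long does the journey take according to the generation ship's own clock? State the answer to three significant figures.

β² = 0.8281, so γ = 1/√0.1719 = 2.4119.
The moving clock records proper time: Δτ = Δt/γ = 230/2.4119 = 95.4 hours.

95.4 hours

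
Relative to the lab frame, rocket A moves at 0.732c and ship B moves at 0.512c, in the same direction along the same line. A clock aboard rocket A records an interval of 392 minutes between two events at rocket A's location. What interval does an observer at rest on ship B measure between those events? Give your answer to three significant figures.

Speed of rocket A in ship B's frame: u = (v_A − v_B)/(1 − v_A v_B/c²) = (0.732 − 0.512)/(1 − 0.732×0.512) = 0.22/0.625216 = 0.35188; |u| = 0.35188c.
At |u| = 0.35188c, γ = (1 − 0.12382)^(−1/2) = 1.0683.
Rocket A's interval is proper; time dilation gives Δt_B = γΔτ = 1.0683 × 392 minutes = 419 minutes.

419 minutes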